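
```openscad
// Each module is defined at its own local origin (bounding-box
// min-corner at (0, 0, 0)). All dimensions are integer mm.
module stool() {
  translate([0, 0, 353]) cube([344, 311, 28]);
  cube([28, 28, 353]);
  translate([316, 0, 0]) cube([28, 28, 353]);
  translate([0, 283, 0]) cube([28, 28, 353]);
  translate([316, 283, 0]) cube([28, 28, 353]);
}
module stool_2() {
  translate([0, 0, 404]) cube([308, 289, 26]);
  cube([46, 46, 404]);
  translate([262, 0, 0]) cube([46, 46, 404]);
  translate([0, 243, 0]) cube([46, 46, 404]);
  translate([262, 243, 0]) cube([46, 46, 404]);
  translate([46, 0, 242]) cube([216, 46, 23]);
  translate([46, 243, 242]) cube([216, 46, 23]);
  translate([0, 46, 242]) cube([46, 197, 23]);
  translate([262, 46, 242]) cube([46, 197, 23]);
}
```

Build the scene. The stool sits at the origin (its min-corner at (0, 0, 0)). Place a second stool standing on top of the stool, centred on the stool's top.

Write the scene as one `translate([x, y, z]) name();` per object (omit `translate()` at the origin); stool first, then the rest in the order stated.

stool();
translate([18, 11, 381]) stool_2();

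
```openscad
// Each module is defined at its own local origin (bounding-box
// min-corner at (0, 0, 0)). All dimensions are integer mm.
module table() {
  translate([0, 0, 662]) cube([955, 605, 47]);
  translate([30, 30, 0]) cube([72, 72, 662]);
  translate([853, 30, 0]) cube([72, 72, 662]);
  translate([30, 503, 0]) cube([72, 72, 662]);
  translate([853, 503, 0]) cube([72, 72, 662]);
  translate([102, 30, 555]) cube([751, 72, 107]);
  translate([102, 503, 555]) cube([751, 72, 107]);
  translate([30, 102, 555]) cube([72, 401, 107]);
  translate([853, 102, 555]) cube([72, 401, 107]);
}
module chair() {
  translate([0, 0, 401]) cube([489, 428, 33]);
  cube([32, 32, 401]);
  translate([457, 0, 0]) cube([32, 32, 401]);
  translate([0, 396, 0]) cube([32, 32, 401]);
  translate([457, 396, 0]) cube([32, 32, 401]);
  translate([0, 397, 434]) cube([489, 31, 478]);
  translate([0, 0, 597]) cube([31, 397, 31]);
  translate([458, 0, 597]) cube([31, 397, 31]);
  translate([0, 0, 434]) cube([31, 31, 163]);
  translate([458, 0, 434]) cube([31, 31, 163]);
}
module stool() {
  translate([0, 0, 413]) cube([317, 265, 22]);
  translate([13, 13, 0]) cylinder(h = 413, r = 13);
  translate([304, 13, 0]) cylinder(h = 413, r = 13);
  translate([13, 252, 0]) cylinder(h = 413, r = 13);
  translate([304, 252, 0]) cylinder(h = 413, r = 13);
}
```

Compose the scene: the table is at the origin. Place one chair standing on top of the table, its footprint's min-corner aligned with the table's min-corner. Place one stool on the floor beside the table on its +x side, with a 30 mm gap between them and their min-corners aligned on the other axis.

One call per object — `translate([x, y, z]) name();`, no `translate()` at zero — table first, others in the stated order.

table();
translate([0, 0, 709]) chair();
translate([985, 0, 0]) stool();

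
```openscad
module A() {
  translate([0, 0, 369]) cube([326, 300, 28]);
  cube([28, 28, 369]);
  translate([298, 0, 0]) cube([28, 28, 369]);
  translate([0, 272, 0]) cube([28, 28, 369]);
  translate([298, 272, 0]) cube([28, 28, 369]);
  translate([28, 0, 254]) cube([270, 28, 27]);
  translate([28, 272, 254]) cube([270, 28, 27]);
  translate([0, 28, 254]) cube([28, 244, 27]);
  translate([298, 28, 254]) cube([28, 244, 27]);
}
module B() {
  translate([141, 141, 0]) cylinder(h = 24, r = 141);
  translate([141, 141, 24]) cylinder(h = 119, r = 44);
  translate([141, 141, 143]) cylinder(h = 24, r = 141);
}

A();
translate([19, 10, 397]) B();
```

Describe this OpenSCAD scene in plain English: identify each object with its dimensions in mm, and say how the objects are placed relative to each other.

A is a four-legged stool. The seat is 326×300 mm, 28 mm thick, top at z = 397 mm. It stands on four square legs, each 28×28 mm in cross-section, from z = 0 to the seat underside, each flush with a corner of the seat. Four stretchers, 28 mm wide and 27 mm tall, connect adjacent legs with their undersides at z = 254 mm, each running between the inner faces of the legs it joins and aligned with the legs' outer faces on the other axis.

B is a spool: two coaxial disc flanges of radius 141 mm and thickness 24 mm, joined by a core cylinder of radius 44 mm and height 119 mm. The lower flange rests on z = 0 and the three cylinders share a vertical axis.

The spool is on top of the stool.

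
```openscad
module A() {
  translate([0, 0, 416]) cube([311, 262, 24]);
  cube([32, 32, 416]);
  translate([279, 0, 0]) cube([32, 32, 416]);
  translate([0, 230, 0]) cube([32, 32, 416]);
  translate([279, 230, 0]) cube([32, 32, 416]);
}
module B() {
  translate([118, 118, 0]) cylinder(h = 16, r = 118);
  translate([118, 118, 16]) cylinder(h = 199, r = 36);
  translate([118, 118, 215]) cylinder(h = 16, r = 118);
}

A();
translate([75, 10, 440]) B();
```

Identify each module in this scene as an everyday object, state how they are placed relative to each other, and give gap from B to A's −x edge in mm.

The spool's min-x is at 75; the stool's min-x is 0; gap = 75 mm.

A is a stool. B is a spool. The spool is on top of the stool. The gap from the spool to the stool's −x edge is 75 mm.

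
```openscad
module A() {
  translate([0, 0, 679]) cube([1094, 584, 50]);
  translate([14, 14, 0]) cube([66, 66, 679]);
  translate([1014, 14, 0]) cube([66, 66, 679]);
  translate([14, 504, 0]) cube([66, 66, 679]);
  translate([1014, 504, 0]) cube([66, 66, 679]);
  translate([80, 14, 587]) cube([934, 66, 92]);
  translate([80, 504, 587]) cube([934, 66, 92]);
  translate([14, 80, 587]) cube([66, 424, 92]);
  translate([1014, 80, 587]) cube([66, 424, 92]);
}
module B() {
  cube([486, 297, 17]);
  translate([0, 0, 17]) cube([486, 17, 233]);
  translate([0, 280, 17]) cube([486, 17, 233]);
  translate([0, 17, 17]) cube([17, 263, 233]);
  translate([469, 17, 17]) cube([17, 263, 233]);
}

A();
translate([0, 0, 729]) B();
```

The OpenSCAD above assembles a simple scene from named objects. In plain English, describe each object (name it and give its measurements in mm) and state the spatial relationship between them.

A is a rectangular dining table. The top is 1094×584×50 mm with its upper surface at z = 729 mm. It stands on four 66×66 mm square legs, each inset 14 mm from the nearest pair of top edges, running from the floor to the underside of the top. Four apron rails, 66 mm thick and 92 mm tall, run between adjacent legs with their top edges flush with the underside of the top and their outer faces flush with the legs' outer faces.

B is an open storage box with external size 486×297×250 mm and wall thickness 17 mm (the base is also 17 mm thick). The base covers the whole footprint; the four walls stand on the base, with the y-facing walls full-width and the x-facing walls fitting between their inner faces.

The open box is on top of the table.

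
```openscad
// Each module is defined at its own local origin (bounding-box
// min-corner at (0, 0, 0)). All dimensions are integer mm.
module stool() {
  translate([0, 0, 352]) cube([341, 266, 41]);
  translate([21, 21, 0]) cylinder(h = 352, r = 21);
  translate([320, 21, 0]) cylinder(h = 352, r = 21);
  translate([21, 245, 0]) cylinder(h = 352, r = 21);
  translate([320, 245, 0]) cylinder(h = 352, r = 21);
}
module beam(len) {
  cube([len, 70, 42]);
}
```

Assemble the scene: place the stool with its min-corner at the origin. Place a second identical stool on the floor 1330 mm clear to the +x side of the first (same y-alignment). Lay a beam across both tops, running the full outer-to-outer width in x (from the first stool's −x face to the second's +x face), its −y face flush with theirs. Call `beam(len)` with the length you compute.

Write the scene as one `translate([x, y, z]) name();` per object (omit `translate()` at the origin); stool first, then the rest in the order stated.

stool();
translate([1671, 0, 0]) stool();
translate([0, 0, 393]) beam(2012);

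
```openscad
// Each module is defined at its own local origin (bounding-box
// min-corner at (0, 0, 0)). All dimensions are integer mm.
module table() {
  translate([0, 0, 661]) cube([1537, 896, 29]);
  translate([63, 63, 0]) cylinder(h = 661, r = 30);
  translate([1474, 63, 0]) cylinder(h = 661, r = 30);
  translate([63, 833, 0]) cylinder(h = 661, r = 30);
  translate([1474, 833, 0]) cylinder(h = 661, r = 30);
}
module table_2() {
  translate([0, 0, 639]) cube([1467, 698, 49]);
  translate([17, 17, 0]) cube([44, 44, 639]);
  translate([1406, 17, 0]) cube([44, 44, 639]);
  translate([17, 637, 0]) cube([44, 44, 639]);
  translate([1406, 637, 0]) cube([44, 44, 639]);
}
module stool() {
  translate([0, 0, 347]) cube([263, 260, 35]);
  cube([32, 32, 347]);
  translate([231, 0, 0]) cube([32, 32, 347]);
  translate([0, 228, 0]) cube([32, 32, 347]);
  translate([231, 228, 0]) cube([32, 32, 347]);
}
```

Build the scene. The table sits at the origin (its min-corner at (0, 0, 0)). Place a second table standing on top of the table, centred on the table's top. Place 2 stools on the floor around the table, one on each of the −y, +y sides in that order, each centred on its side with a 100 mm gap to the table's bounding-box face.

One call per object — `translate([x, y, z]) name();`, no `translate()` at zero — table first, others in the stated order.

table();
translate([35, 99, 690]) table_2();
translate([637, -360, 0]) stool();
translate([637, 996, 0]) stool();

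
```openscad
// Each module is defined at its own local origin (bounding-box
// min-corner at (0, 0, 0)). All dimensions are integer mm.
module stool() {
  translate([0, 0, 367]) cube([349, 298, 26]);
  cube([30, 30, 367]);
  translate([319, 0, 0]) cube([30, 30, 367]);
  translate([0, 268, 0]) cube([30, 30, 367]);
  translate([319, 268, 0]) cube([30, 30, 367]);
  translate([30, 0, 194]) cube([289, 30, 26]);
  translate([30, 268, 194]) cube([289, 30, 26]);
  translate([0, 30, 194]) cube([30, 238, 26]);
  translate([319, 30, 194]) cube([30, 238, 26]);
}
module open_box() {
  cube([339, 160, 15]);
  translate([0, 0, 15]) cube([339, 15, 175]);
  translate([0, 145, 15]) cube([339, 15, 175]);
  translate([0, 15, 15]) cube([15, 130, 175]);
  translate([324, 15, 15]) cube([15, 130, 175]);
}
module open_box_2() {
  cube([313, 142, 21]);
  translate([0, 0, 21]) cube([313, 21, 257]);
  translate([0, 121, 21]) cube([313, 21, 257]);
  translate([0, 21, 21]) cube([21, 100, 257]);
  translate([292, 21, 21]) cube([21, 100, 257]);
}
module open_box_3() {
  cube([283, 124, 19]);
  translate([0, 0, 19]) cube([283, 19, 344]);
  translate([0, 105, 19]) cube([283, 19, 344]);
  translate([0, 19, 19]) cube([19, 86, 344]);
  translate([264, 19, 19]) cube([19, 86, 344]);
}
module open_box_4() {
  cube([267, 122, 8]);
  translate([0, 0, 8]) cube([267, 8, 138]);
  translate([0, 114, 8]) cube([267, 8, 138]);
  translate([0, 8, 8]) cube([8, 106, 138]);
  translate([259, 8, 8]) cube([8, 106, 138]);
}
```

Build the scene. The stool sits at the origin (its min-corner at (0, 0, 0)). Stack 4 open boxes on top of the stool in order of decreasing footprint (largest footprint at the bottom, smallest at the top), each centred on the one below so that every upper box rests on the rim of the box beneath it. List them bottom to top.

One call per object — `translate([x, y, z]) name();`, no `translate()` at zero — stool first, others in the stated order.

stool();
translate([5, 69, 393]) open_box();
translate([18, 78, 583]) open_box_2();
translate([33, 87, 861]) open_box_3();
translate([41, 88, 1224]) open_box_4();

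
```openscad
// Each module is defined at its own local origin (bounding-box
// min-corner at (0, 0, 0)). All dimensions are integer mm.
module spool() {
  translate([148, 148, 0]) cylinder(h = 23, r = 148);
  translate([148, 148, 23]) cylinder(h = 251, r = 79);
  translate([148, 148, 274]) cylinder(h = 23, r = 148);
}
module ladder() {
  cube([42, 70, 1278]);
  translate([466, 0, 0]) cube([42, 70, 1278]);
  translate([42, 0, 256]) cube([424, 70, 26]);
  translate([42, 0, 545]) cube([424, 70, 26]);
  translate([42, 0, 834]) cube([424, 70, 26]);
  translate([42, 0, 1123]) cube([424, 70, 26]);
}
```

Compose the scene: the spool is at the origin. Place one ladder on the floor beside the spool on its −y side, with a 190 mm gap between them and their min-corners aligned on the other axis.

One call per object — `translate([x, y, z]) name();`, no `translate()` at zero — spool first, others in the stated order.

spool();
translate([0, -260, 0]) ladder();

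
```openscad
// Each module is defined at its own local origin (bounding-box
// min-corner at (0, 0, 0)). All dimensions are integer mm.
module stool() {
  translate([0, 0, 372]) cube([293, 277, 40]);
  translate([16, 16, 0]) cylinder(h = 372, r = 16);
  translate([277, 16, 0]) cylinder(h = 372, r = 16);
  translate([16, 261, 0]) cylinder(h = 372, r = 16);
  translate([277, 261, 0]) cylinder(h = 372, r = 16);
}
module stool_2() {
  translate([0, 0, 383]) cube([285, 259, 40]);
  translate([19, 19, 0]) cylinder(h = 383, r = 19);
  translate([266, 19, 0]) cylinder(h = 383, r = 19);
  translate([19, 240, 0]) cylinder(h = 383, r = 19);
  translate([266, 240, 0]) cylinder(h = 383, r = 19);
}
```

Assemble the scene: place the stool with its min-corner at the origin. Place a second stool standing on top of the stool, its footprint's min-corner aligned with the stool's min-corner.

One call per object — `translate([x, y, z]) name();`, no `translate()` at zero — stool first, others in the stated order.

stool();
translate([0, 0, 412]) stool_2();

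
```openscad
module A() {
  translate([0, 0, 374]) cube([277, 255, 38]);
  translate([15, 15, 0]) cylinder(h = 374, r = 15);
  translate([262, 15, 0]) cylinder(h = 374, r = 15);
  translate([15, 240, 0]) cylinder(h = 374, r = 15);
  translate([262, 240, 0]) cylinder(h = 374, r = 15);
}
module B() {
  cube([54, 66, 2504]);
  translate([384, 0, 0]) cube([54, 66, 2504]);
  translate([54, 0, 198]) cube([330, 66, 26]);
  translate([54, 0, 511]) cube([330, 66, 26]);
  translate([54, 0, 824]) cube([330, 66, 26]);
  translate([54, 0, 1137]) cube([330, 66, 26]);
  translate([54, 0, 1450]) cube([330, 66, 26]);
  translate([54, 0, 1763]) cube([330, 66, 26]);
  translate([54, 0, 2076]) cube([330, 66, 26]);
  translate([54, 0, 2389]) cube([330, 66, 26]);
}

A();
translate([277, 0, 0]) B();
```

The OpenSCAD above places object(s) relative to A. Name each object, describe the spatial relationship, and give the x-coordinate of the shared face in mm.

A is a stool. B is a ladder. The ladder is against the stool's +x side, with their −y faces flush. The x-coordinate of the shared face is 277 mm.

The stool's +x face and the ladder's −x face are both at x = 277 mm.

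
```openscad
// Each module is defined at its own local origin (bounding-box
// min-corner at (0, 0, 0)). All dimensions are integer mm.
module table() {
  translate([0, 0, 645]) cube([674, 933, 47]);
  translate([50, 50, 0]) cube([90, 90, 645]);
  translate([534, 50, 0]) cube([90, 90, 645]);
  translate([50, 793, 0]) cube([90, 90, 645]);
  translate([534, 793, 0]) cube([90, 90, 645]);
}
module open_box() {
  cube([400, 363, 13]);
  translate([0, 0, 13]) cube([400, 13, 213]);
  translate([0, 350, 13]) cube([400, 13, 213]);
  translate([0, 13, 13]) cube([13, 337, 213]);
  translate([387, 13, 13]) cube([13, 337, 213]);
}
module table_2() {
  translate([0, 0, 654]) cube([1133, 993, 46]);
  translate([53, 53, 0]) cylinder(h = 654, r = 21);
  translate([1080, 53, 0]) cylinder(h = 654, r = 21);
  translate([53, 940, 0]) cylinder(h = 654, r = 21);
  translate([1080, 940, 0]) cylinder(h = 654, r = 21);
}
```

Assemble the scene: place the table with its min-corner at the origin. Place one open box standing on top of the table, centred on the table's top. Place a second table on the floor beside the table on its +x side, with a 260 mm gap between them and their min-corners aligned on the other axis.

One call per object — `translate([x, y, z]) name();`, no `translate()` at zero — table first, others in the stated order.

table();
translate([137, 285, 692]) open_box();
translate([934, 0, 0]) table_2();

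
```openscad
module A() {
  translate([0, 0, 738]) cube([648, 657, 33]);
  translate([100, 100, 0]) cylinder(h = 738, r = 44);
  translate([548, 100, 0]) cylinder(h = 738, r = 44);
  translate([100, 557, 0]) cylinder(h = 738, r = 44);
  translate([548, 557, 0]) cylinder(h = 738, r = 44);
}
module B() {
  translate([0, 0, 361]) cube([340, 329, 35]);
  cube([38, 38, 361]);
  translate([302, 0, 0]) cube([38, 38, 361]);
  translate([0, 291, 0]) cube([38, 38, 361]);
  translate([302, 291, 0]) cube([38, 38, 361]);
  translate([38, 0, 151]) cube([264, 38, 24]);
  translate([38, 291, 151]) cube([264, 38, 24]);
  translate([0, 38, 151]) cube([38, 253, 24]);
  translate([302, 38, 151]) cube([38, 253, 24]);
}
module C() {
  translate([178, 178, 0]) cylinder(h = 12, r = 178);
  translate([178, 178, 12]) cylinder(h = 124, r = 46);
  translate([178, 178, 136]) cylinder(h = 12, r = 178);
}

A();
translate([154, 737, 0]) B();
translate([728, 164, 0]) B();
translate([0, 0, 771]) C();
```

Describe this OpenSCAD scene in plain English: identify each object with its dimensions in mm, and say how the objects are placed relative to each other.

A is a rectangular dining table. The top is 648×657×33 mm with its upper surface at z = 771 mm. It stands on four round legs of 88 mm diameter, each leg's bounding box inset 56 mm from the nearest pair of top edges, running from the floor to the underside of the top.

B is a four-legged stool. The seat is 340×329 mm, 35 mm thick, top at z = 396 mm. It stands on four square legs, each 38×38 mm in cross-section, from z = 0 to the seat underside, each flush with a corner of the seat. Four stretchers, 38 mm wide and 24 mm tall, connect adjacent legs with their undersides at z = 151 mm, each running between the inner faces of the legs it joins and aligned with the legs' outer faces on the other axis.

C is a spool: two coaxial disc flanges of radius 178 mm and thickness 12 mm, joined by a core cylinder of radius 46 mm and height 124 mm. The lower flange rests on z = 0 and the three cylinders share a vertical axis.

Two stools sit around the table at the +y, +x sides. The spool is on top of the table.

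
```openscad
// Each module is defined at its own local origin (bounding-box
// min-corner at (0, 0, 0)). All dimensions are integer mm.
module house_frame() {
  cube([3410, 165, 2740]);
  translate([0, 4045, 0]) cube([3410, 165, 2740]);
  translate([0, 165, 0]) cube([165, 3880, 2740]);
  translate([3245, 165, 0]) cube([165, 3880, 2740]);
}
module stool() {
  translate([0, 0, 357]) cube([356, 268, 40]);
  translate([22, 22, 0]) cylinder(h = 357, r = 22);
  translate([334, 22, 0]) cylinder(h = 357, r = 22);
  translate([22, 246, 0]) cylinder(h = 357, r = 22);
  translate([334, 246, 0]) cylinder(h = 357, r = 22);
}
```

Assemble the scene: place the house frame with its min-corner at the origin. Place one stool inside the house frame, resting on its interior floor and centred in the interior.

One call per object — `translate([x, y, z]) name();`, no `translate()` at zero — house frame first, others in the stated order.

house_frame();
translate([1527, 1971, 0]) stool();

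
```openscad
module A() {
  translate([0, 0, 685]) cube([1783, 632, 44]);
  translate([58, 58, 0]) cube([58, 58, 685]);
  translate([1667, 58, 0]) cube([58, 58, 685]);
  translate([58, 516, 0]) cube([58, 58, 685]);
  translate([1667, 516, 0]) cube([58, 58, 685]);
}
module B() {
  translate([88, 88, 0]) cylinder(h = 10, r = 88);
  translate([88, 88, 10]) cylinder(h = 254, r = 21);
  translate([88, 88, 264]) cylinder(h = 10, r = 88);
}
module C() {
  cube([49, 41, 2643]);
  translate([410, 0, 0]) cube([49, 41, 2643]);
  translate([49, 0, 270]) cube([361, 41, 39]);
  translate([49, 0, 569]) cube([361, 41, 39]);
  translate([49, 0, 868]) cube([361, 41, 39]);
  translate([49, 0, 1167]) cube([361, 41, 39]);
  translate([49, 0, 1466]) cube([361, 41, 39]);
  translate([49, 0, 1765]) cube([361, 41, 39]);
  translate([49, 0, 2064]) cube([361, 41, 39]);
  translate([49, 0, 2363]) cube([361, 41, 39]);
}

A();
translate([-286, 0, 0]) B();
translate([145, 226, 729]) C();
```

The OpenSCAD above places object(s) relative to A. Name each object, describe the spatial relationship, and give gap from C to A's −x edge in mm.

The ladder's min-x is at 145; the table's min-x is 0; gap = 145 mm.

A is a table. B is a spool. C is a ladder. The spool is on the floor beside the table on its −x side. The ladder is on top of the table. The gap from the ladder to the table's −x edge is 145 mm.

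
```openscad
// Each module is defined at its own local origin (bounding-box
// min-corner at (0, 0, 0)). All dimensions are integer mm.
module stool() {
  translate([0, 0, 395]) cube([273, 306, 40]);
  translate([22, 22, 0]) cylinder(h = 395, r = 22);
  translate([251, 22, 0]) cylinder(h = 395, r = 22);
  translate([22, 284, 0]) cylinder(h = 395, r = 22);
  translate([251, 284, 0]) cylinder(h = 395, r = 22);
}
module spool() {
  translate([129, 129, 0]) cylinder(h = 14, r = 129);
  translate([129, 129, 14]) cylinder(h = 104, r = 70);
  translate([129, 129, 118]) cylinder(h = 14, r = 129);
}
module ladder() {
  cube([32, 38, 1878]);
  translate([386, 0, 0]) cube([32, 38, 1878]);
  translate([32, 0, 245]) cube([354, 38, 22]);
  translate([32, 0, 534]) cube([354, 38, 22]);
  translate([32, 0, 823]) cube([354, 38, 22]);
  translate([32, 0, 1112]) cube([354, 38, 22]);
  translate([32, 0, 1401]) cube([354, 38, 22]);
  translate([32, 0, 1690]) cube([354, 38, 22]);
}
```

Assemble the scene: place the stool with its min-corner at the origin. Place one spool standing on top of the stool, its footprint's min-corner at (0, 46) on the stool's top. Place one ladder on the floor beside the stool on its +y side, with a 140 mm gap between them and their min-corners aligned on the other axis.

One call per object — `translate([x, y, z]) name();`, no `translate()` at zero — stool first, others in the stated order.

stool();
translate([0, 46, 435]) spool();
translate([0, 446, 0]) ladder();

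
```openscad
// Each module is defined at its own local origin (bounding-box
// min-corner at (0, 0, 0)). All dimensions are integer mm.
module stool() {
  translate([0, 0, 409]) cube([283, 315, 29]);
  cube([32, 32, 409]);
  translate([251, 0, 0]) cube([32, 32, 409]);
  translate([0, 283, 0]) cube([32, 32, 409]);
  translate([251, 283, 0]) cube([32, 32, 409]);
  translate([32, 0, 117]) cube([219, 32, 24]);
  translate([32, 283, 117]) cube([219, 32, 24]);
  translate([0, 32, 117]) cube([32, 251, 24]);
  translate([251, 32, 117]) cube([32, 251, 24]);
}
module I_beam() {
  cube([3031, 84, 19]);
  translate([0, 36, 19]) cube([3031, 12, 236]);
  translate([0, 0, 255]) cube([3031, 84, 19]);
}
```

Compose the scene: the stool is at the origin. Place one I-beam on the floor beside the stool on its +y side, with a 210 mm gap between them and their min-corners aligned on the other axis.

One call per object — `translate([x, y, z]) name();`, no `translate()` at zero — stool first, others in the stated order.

stool();
translate([0, 525, 0]) I_beam();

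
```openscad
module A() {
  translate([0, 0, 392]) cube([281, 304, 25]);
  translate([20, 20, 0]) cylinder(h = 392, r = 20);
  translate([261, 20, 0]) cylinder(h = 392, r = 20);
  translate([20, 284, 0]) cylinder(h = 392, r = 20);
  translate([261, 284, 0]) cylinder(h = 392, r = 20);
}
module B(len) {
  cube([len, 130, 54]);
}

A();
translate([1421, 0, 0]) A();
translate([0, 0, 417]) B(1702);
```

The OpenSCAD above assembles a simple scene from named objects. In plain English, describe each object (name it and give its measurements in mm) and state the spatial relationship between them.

A is a simple wooden stool: a rectangular seat 281 mm (x) by 304 mm (y), 25 mm thick, top face at z = 417 mm, on four round legs, each 40 mm in diameter. The legs rest on z = 0, each leg's axis is inset half a diameter from the nearest pair of seat edges (so the leg's bounding box is flush with the corner).

B is a rectangular beam 1702 mm long (x), 130 mm deep (y), 54 mm thick (z).

The beam spans the tops of two stools placed 1140 mm apart, resting at z = 417 mm.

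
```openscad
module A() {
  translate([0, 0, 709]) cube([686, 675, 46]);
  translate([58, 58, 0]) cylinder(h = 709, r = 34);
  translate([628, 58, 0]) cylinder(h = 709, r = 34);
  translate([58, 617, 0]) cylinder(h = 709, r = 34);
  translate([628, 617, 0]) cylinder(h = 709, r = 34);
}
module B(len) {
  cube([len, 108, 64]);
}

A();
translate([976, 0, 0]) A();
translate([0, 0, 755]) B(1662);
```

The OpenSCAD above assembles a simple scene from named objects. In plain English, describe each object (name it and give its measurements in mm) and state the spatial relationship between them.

A is a rectangular dining table. The top is 686×675×46 mm with its upper surface at z = 755 mm. It stands on four round legs of 68 mm diameter, each leg's bounding box inset 24 mm from the nearest pair of top edges, running from the floor to the underside of the top.

B is a rectangular beam 1662 mm long (x), 108 mm deep (y), 64 mm thick (z).

The beam spans the tops of two tables placed 290 mm apart, resting at z = 755 mm.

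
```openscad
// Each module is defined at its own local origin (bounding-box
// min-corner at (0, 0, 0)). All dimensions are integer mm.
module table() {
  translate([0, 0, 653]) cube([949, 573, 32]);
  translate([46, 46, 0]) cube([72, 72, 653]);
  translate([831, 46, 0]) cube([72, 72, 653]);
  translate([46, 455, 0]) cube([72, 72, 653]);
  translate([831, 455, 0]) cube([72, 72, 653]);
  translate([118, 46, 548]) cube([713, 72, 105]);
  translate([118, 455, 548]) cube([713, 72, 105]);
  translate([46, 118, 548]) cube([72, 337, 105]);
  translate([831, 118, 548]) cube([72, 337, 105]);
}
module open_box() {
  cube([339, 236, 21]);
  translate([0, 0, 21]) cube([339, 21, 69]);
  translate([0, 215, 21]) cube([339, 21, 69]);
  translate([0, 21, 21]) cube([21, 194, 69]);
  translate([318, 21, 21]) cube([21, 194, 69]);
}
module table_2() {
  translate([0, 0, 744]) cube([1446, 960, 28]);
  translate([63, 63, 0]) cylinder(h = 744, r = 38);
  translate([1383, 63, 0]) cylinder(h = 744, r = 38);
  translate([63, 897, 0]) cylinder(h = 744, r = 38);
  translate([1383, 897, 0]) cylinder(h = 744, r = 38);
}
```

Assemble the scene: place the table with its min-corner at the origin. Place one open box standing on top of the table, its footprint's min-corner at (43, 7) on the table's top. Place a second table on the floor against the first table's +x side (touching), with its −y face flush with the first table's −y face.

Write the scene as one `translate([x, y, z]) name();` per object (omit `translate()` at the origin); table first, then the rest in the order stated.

table();
translate([43, 7, 685]) open_box();
translate([949, 0, 0]) table_2();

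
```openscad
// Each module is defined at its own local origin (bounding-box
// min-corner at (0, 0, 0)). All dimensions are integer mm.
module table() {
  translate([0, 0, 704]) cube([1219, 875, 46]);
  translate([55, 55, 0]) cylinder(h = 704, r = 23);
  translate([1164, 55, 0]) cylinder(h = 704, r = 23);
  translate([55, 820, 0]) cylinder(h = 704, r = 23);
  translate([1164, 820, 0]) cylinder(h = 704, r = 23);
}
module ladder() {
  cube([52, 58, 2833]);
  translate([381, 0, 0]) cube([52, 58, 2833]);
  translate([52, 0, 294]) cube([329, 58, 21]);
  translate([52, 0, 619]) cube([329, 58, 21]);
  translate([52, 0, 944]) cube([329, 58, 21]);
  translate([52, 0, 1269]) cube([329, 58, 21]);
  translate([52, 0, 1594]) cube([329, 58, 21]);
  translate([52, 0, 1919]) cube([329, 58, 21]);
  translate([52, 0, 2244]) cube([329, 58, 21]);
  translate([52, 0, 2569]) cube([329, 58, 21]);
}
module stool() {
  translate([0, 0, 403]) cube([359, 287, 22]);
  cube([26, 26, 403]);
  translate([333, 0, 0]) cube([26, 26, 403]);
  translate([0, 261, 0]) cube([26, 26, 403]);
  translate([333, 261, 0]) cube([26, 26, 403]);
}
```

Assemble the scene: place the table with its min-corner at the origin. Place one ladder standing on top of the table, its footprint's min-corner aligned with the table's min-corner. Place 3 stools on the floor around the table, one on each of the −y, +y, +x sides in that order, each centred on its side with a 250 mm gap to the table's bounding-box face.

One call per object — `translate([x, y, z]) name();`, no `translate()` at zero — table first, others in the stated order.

table();
translate([0, 0, 750]) ladder();
translate([430, -537, 0]) stool();
translate([430, 1125, 0]) stool();
translate([1469, 294, 0]) stool();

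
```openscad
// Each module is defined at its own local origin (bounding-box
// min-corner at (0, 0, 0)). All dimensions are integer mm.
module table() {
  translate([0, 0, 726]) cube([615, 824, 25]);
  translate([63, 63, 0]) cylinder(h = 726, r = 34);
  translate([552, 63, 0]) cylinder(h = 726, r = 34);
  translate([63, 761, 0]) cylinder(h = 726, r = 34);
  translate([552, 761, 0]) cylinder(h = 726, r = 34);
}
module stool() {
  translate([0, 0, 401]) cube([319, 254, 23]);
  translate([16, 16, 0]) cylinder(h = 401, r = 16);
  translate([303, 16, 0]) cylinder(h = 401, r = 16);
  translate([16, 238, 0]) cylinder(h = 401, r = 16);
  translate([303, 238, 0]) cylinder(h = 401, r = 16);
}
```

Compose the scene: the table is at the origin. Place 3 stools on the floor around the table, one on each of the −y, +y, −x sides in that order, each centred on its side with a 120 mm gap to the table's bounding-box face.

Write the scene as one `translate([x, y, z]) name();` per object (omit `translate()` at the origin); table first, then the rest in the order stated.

table();
translate([148, -374, 0]) stool();
translate([148, 944, 0]) stool();
translate([-439, 285, 0]) stool();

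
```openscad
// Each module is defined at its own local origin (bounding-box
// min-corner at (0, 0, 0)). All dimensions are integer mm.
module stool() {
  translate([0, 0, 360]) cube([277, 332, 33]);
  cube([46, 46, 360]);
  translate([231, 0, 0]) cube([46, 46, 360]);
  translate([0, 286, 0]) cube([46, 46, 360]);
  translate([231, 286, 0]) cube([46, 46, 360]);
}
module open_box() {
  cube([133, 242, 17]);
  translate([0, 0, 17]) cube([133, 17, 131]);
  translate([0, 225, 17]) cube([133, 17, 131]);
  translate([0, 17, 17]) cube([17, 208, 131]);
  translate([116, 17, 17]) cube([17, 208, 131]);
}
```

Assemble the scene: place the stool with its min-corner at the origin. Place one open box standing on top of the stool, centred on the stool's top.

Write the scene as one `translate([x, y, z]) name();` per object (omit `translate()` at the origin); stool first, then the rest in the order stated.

stool();
translate([72, 45, 393]) open_box();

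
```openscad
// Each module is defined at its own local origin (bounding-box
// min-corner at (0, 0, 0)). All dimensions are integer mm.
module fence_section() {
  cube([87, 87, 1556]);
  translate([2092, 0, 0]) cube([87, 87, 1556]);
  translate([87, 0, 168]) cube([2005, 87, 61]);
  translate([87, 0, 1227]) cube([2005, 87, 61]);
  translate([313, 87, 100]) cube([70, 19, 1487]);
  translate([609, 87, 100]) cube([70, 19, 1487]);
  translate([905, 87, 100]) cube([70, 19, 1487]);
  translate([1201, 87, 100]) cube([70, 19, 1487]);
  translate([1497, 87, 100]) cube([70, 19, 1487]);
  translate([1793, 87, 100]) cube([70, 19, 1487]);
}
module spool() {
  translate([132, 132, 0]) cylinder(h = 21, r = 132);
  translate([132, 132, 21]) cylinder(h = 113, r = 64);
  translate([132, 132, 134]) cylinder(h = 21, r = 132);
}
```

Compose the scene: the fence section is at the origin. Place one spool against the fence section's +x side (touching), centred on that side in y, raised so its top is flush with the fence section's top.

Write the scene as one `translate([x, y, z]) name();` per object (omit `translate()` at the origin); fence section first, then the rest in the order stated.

fence_section();
translate([2179, -79, 1432]) spool();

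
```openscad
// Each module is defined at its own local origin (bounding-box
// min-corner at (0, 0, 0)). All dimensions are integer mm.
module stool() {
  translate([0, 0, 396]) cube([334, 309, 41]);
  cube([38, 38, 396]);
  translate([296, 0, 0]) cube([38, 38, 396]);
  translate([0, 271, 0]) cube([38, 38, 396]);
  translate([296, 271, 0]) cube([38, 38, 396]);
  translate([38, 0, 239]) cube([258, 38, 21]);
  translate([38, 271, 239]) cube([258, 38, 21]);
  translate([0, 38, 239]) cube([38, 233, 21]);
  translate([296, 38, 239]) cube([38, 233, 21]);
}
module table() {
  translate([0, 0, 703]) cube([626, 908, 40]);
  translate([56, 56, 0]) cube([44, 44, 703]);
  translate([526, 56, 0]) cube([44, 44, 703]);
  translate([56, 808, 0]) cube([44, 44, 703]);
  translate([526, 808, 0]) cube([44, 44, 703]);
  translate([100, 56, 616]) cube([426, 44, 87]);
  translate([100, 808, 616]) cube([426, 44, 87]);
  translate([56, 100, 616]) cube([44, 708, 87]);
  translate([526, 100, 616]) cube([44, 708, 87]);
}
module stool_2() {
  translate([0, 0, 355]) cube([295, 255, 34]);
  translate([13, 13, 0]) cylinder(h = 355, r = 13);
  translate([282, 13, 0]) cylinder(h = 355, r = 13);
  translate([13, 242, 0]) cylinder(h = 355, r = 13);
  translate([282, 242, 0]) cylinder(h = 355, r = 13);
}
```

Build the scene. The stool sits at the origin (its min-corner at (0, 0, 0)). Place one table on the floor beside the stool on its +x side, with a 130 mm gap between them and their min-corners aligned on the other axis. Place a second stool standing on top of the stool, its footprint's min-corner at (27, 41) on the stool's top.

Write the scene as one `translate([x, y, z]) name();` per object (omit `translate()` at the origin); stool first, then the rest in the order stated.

stool();
translate([464, 0, 0]) table();
translate([27, 41, 437]) stool_2();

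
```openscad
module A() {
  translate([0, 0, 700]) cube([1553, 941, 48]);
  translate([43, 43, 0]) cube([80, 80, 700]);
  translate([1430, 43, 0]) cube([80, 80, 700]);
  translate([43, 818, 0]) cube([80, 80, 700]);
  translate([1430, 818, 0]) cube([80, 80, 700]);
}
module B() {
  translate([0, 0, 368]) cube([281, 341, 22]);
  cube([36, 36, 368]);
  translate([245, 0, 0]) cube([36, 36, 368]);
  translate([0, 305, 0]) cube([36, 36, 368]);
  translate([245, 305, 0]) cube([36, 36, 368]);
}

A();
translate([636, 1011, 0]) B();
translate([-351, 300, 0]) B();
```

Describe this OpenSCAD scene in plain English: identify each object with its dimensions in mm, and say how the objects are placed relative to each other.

A is a table: top 1553 mm (x) × 941 mm (y), 48 mm thick, upper face at z = 748 mm, on four 80×80 mm square legs, each inset 43 mm from the nearest pair of top edges, running from z = 0 to the bottom of the top.

B is a four-legged stool. The seat is a 281×341×22 mm slab whose top surface is at z = 390 mm; four square legs, each 36×36 mm in cross-section, run from the floor (z = 0) to the underside of the seat, each flush with a corner of the seat.

Two stools sit around the table at the +y, −x sides.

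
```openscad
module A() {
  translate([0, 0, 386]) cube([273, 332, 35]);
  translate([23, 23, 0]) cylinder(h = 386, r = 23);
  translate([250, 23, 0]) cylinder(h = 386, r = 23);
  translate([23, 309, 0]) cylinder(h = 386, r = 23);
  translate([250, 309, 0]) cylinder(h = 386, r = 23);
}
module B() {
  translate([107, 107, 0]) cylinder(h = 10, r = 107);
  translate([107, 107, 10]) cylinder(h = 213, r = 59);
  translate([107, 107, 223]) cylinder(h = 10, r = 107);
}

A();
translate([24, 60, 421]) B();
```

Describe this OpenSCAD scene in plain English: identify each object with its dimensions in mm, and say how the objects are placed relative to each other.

A is a four-legged stool. The seat is 273×332 mm, 35 mm thick, top at z = 421 mm. It stands on four round legs, each 46 mm in diameter, from z = 0 to the seat underside, each leg's axis is inset half a diameter from the nearest pair of seat edges (so the leg's bounding box is flush with the corner).

B is a spool: two coaxial disc flanges of radius 107 mm and thickness 10 mm, joined by a core cylinder of radius 59 mm and height 213 mm. The lower flange rests on z = 0 and the three cylinders share a vertical axis.

The spool is on top of the stool.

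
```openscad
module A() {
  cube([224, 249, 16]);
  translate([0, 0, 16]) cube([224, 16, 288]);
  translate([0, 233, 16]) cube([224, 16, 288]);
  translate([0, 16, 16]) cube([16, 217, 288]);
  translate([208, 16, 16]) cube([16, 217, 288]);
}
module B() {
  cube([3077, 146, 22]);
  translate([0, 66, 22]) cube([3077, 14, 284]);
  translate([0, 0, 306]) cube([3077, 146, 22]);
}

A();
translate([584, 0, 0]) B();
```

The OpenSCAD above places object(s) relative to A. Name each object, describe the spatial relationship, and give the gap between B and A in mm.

A is an open box. B is an I-beam. The I-beam is on the floor beside the open box on its +x side. The gap between the I-beam and the open box is 360 mm.

The I-beam's nearest face is 360 mm from the open box's +x face.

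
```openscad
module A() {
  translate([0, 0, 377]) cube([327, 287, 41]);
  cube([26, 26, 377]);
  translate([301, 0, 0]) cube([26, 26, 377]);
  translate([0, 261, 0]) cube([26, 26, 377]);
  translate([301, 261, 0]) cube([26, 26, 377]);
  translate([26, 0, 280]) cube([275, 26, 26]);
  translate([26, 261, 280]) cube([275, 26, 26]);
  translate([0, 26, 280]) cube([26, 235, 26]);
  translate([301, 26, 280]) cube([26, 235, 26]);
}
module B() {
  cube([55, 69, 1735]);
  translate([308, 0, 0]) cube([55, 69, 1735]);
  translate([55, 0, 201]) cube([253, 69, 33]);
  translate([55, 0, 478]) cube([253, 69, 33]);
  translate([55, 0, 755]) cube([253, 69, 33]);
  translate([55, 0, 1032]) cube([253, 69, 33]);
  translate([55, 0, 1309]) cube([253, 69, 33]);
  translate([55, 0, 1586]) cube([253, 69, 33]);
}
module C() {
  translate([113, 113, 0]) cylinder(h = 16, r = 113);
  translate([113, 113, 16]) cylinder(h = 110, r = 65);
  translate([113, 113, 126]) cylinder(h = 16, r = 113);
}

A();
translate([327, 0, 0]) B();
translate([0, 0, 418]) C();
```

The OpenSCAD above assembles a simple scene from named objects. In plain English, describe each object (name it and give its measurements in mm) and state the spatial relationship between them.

A is a four-legged stool. The seat is a 327×287×41 mm slab whose top surface is at z = 418 mm; four square legs, each 26×26 mm in cross-section, run from the floor (z = 0) to the underside of the seat, each flush with a corner of the seat. Four stretchers, 26 mm wide and 26 mm tall, connect adjacent legs with their undersides at z = 280 mm, each running between the inner faces of the legs it joins and aligned with the legs' outer faces on the other axis.

B is a wooden ladder with two side rails of 55×69 mm section and 1735 mm height, set 363 mm apart overall. Between them run 6 rectangular rungs (69 mm deep, 33 mm thick), front faces flush with the rails' −y face. The bottom of the first rung is 201 mm above the floor and each subsequent rung is 277 mm higher than the one below.

C is a spool: two coaxial disc flanges of radius 113 mm and thickness 16 mm, joined by a core cylinder of radius 65 mm and height 110 mm. The lower flange rests on z = 0 and the three cylinders share a vertical axis.

The ladder is against the stool's +x side, with their −y faces flush. The spool is on top of the stool.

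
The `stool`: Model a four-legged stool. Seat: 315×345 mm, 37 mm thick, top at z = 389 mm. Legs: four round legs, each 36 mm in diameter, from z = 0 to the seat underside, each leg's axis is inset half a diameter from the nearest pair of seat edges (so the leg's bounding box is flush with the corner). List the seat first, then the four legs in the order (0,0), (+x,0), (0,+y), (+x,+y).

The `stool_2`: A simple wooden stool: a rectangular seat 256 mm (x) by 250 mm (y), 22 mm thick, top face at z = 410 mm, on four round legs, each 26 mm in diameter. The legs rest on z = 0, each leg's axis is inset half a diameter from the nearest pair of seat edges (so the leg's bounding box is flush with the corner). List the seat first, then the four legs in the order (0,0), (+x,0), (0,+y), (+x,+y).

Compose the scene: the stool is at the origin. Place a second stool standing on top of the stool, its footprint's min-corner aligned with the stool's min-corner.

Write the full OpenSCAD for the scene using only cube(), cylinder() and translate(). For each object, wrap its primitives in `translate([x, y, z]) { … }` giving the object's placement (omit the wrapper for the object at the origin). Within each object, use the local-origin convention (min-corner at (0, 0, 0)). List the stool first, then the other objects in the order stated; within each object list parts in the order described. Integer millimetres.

translate([0, 0, 352]) cube([315, 345, 37]);
translate([18, 18, 0]) cylinder(h = 352, r = 18);
translate([297, 18, 0]) cylinder(h = 352, r = 18);
translate([18, 327, 0]) cylinder(h = 352, r = 18);
translate([297, 327, 0]) cylinder(h = 352, r = 18);
translate([0, 0, 389]) {
  translate([0, 0, 388]) cube([256, 250, 22]);
  translate([13, 13, 0]) cylinder(h = 388, r = 13);
  translate([243, 13, 0]) cylinder(h = 388, r = 13);
  translate([13, 237, 0]) cylinder(h = 388, r = 13);
  translate([243, 237, 0]) cylinder(h = 388, r = 13);
}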